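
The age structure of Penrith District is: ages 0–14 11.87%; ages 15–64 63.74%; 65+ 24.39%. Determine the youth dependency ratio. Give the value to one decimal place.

Youth dependency ratio: 18.6

Youth dependency ratio = 11.87 / 63.74 × 100 = 18.6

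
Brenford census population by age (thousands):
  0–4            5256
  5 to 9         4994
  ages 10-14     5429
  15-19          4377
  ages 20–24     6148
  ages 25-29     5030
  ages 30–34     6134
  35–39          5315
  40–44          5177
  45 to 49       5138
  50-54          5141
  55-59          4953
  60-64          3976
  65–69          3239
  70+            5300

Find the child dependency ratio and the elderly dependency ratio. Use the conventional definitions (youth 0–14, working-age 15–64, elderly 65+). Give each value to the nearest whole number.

0–14: 5256 + 4994 + 5429 = 15679
15–64: 4377 + 6148 + 5030 + 6134 + 5315 + 5177 + 5138 + 5141 + 4953 + 3976 = 51389
65+: 3239 + 5300 = 8539
Youth dependency ratio = 15679 / 51389 × 100 = 31
Old-age dependency ratio = 8539 / 51389 × 100 = 17

Youth dependency ratio: 31
Old-age dependency ratio: 17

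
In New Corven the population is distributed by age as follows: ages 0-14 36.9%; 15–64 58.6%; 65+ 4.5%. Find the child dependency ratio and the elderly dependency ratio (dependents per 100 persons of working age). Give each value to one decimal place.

Youth dependency ratio: 63.0
Old-age dependency ratio: 7.7

Youth dependency ratio = 36.9 / 58.6 × 100 = 63.0
Old-age dependency ratio = 4.5 / 58.6 × 100 = 7.7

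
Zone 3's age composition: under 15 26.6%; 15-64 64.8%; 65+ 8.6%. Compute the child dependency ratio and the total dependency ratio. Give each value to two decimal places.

Youth dependency ratio = 26.6 / 64.8 × 100 = 41.05
Total dependency ratio = (26.6 + 8.6) / 64.8 × 100 = 35.2 / 64.8 × 100 = 54.32

Youth dependency ratio: 41.05
Total dependency ratio: 54.32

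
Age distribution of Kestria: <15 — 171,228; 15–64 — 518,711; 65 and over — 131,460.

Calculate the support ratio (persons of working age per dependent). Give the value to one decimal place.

Support ratio = 518,711 / (171,228 + 131,460) = 518,711 / 302,688 = 1.7

Support ratio: 1.7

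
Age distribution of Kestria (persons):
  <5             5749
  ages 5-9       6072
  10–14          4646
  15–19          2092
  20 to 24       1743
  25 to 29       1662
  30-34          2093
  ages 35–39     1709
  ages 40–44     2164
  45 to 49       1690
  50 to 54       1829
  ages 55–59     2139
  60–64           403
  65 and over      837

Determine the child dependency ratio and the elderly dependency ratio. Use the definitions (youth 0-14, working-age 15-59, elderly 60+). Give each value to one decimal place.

0–14: 5749 + 6072 + 4646 = 16467
15–59: 2092 + 1743 + 1662 + 2093 + 1709 + 2164 + 1690 + 1829 + 2139 = 17121
60+: 403 + 837 = 1240
Youth dependency ratio = 16467 / 17121 × 100 = 96.2
Old-age dependency ratio = 1240 / 17121 × 100 = 7.2

Youth dependency ratio: 96.2
Old-age dependency ratio: 7.2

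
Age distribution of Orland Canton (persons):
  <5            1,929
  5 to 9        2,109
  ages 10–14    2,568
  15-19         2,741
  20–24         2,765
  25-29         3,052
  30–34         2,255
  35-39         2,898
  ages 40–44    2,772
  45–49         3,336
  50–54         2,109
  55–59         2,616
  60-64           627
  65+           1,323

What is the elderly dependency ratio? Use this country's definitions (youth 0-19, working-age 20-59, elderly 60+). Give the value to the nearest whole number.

Old-age dependency ratio: 9

0–19: 1,929 + 2,109 + 2,568 + 2,741 = 9,347
20–59: 2,765 + 3,052 + 2,255 + 2,898 + 2,772 + 3,336 + 2,109 + 2,616 = 21,803
60+: 627 + 1,323 = 1,950
Old-age dependency ratio = 1,950 / 21,803 × 100 = 9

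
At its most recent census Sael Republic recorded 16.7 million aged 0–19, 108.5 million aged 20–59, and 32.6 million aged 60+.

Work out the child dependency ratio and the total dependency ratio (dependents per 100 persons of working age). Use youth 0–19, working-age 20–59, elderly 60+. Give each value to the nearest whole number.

Youth dependency ratio = 16.7 / 108.5 × 100 = 15
Total dependency ratio = (16.7 + 32.6) / 108.5 × 100 = 49.3 / 108.5 × 100 = 45

Youth dependency ratio: 15
Total dependency ratio: 45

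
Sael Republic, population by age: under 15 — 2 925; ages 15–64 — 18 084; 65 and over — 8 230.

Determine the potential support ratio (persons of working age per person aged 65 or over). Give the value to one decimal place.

Potential support ratio = 18 084 / 8 230 = 2.2

Potential support ratio: 2.2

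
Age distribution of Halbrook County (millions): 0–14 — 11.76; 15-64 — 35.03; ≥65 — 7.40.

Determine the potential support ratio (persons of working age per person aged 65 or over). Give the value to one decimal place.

Potential support ratio: 4.7

Potential support ratio = 35.03 / 7.40 = 4.7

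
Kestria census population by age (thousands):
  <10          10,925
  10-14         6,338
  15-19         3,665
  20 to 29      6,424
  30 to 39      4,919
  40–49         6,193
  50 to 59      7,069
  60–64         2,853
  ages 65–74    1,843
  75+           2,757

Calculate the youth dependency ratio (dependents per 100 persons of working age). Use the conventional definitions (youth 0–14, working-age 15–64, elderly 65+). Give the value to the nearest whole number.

0–14: 10,925 + 6,338 = 17,263
15–64: 3,665 + 6,424 + 4,919 + 6,193 + 7,069 + 2,853 = 31,123
65+: 1,843 + 2,757 = 4,600
Youth dependency ratio = 17,263 / 31,123 × 100 = 55

Youth dependency ratio: 55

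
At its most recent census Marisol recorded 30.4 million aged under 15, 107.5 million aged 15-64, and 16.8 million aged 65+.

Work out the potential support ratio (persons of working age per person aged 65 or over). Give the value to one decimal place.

Potential support ratio: 6.4

Potential support ratio = 107.5 / 16.8 = 6.4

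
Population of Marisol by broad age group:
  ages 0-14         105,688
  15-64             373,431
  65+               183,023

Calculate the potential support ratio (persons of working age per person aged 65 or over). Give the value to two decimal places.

Potential support ratio: 2.04

Potential support ratio = 373,431 / 183,023 = 2.04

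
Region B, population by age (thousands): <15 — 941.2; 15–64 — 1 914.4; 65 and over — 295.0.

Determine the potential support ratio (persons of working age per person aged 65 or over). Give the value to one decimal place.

Potential support ratio: 6.5

Potential support ratio = 1 914.4 / 295.0 = 6.5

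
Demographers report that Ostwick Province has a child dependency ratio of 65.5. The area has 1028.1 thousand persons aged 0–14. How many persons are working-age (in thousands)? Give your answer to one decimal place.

Working-age: 1569.6

Youth dependency ratio = youth / working-age × 100
65.5 = 1028.1 / W × 100
⇒ 1569.6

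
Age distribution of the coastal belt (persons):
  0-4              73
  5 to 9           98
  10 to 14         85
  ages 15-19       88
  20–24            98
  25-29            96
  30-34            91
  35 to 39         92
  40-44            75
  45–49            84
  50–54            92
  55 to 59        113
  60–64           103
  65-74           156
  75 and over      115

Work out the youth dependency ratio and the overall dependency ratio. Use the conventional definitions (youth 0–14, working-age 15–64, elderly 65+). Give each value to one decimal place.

Youth dependency ratio: 27.5
Total dependency ratio: 56.5

0–14: 73 + 98 + 85 = 256
15–64: 88 + 98 + 96 + 91 + 92 + 75 + 84 + 92 + 113 + 103 = 932
65+: 156 + 115 = 271
Youth dependency ratio = 256 / 932 × 100 = 27.5
Total dependency ratio = (256 + 271) / 932 × 100 = 527 / 932 × 100 = 56.5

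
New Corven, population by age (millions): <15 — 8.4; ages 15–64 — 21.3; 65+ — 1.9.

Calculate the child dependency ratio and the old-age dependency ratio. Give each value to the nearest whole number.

Youth dependency ratio: 39
Old-age dependency ratio: 9

Youth dependency ratio = 8.4 / 21.3 × 100 = 39
Old-age dependency ratio = 1.9 / 21.3 × 100 = 9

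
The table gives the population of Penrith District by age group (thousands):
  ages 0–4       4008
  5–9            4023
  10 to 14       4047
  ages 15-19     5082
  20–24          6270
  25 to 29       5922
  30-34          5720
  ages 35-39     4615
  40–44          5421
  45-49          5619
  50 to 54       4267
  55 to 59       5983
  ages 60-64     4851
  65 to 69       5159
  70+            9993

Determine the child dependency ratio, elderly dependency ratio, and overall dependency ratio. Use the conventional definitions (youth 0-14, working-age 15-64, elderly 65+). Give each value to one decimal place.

0–14: 4008 + 4023 + 4047 = 12078
15–64: 5082 + 6270 + 5922 + 5720 + 4615 + 5421 + 5619 + 4267 + 5983 + 4851 = 53750
65+: 5159 + 9993 = 15152
Youth dependency ratio = 12078 / 53750 × 100 = 22.5
Old-age dependency ratio = 15152 / 53750 × 100 = 28.2
Total dependency ratio = (12078 + 15152) / 53750 × 100 = 27230 / 53750 × 100 = 50.7

Youth dependency ratio: 22.5
Old-age dependency ratio: 28.2
Total dependency ratio: 50.7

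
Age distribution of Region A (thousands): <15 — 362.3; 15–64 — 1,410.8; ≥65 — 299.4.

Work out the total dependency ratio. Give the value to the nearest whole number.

Total dependency ratio = (362.3 + 299.4) / 1,410.8 × 100 = 661.7 / 1,410.8 × 100 = 47

Total dependency ratio: 47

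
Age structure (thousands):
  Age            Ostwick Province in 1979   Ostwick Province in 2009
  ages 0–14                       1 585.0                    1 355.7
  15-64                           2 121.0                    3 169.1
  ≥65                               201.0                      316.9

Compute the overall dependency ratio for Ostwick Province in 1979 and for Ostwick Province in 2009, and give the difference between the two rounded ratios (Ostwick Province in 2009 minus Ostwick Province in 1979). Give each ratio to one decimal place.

Ostwick Province in 1979: (1 585.0 + 201.0) / 2 121.0 × 100 = 1 786.0 / 2 121.0 × 100 = 84.2
Ostwick Province in 2009: (1 355.7 + 316.9) / 3 169.1 × 100 = 1 672.6 / 3 169.1 × 100 = 52.8

Ostwick Province in 1979: 84.2
Ostwick Province in 2009: 52.8
Difference: -31.4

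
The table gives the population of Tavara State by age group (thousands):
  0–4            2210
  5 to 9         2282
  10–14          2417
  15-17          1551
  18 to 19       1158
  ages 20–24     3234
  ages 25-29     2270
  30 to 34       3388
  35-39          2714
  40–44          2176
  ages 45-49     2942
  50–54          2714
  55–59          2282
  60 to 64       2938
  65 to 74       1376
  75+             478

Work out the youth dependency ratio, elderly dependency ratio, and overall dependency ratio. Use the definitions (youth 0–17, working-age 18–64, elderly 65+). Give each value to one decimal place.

Youth dependency ratio: 32.8
Old-age dependency ratio: 7.2
Total dependency ratio: 40.0

0–17: 2210 + 2282 + 2417 + 1551 = 8460
18–64: 1158 + 3234 + 2270 + 3388 + 2714 + 2176 + 2942 + 2714 + 2282 + 2938 = 25816
65+: 1376 + 478 = 1854
Youth dependency ratio = 8460 / 25816 × 100 = 32.8
Old-age dependency ratio = 1854 / 25816 × 100 = 7.2
Total dependency ratio = (8460 + 1854) / 25816 × 100 = 10314 / 25816 × 100 = 40.0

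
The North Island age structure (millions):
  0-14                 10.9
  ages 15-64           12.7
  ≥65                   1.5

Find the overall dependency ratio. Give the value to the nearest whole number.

Total dependency ratio: 98

Total dependency ratio = (10.9 + 1.5) / 12.7 × 100 = 12.4 / 12.7 × 100 = 98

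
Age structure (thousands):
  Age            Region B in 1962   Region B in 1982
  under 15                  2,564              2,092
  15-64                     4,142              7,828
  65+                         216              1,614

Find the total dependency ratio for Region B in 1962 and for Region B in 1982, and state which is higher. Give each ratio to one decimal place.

Region B in 1962: (2,564 + 216) / 4,142 × 100 = 2,780 / 4,142 × 100 = 67.1
Region B in 1982: (2,092 + 1,614) / 7,828 × 100 = 3,706 / 7,828 × 100 = 47.3

Region B in 1962: 67.1
Region B in 1982: 47.3
Higher: Region B in 1962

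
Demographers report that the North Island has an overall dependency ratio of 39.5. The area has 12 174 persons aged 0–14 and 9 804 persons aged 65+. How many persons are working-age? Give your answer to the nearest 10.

Working-age: 55 640

Total dependency ratio = (youth + elderly) / working-age × 100
39.5 = (12 174 + 9 804) / W × 100
⇒ 55 640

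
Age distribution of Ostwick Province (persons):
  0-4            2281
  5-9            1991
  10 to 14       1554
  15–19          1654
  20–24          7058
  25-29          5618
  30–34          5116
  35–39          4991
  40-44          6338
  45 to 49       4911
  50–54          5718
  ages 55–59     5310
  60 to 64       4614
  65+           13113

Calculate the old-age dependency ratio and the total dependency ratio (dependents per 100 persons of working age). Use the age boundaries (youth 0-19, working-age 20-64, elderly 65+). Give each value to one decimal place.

0–19: 2281 + 1991 + 1554 + 1654 = 7480
20–64: 7058 + 5618 + 5116 + 4991 + 6338 + 4911 + 5718 + 5310 + 4614 = 49674
65+: 13113
Old-age dependency ratio = 13113 / 49674 × 100 = 26.4
Total dependency ratio = (7480 + 13113) / 49674 × 100 = 20593 / 49674 × 100 = 41.5

Old-age dependency ratio: 26.4
Total dependency ratio: 41.5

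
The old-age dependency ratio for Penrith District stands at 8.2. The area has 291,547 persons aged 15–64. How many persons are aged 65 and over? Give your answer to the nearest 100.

Old-age dependency ratio = elderly / working-age × 100
8.2 = E / 291,547 × 100
⇒ 23,900

Aged 65 and over: 23,900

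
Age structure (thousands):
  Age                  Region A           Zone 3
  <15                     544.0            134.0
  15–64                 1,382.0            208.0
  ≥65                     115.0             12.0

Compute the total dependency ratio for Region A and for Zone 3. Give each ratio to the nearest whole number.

Region A: 48
Zone 3: 70

Region A: (544.0 + 115.0) / 1,382.0 × 100 = 659.0 / 1,382.0 × 100 = 48
Zone 3: (134.0 + 12.0) / 208.0 × 100 = 146.0 / 208.0 × 100 = 70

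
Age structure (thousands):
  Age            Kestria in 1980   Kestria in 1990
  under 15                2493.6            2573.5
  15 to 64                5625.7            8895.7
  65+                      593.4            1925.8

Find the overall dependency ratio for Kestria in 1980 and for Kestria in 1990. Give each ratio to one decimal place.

Kestria in 1980: (2493.6 + 593.4) / 5625.7 × 100 = 3087.0 / 5625.7 × 100 = 54.9
Kestria in 1990: (2573.5 + 1925.8) / 8895.7 × 100 = 4499.3 / 8895.7 × 100 = 50.6

Kestria in 1980: 54.9
Kestria in 1990: 50.6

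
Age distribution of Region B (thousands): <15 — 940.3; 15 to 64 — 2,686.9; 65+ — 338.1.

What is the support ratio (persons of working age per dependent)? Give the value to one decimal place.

Support ratio = 2,686.9 / (940.3 + 338.1) = 2,686.9 / 1,278.4 = 2.1

Support ratio: 2.1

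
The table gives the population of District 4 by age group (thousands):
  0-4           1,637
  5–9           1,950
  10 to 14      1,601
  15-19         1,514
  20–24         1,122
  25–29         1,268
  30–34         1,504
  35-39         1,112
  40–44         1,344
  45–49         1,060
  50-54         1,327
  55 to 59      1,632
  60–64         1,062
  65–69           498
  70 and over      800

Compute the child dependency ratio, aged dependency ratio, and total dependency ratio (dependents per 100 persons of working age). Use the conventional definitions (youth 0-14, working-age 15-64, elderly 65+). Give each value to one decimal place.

Youth dependency ratio: 40.1
Old-age dependency ratio: 10.0
Total dependency ratio: 50.1

0–14: 1,637 + 1,950 + 1,601 = 5,188
15–64: 1,514 + 1,122 + 1,268 + 1,504 + 1,112 + 1,344 + 1,060 + 1,327 + 1,632 + 1,062 = 12,945
65+: 498 + 800 = 1,298
Youth dependency ratio = 5,188 / 12,945 × 100 = 40.1
Old-age dependency ratio = 1,298 / 12,945 × 100 = 10.0
Total dependency ratio = (5,188 + 1,298) / 12,945 × 100 = 6,486 / 12,945 × 100 = 50.1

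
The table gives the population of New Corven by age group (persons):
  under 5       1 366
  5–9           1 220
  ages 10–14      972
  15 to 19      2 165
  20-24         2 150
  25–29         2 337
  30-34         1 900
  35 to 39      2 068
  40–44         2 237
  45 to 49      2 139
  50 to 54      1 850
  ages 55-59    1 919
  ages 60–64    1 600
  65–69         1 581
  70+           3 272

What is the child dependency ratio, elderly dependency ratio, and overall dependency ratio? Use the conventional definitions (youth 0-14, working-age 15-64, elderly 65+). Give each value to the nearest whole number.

Youth dependency ratio: 17
Old-age dependency ratio: 24
Total dependency ratio: 41

0–14: 1 366 + 1 220 + 972 = 3 558
15–64: 2 165 + 2 150 + 2 337 + 1 900 + 2 068 + 2 237 + 2 139 + 1 850 + 1 919 + 1 600 = 20 365
65+: 1 581 + 3 272 = 4 853
Youth dependency ratio = 3 558 / 20 365 × 100 = 17
Old-age dependency ratio = 4 853 / 20 365 × 100 = 24
Total dependency ratio = (3 558 + 4 853) / 20 365 × 100 = 8 411 / 20 365 × 100 = 41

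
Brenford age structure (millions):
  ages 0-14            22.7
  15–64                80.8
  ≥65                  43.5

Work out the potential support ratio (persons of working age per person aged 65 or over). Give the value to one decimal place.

Potential support ratio: 1.9

Potential support ratio = 80.8 / 43.5 = 1.9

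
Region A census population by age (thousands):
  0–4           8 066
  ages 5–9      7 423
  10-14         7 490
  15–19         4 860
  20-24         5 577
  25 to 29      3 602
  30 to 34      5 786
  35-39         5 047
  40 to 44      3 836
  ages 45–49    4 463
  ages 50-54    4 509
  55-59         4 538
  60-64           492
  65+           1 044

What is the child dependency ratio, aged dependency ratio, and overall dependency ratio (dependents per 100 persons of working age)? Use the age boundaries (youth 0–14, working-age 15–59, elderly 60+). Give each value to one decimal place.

0–14: 8 066 + 7 423 + 7 490 = 22 979
15–59: 4 860 + 5 577 + 3 602 + 5 786 + 5 047 + 3 836 + 4 463 + 4 509 + 4 538 = 42 218
60+: 492 + 1 044 = 1 536
Youth dependency ratio = 22 979 / 42 218 × 100 = 54.4
Old-age dependency ratio = 1 536 / 42 218 × 100 = 3.6
Total dependency ratio = (22 979 + 1 536) / 42 218 × 100 = 24 515 / 42 218 × 100 = 58.1

Youth dependency ratio: 54.4
Old-age dependency ratio: 3.6
Total dependency ratio: 58.1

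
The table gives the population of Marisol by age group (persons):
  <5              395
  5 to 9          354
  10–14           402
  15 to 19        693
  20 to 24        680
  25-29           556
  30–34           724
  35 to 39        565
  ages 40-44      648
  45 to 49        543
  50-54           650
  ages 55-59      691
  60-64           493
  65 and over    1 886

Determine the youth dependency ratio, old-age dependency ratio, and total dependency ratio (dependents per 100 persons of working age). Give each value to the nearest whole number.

0–14: 395 + 354 + 402 = 1 151
15–64: 693 + 680 + 556 + 724 + 565 + 648 + 543 + 650 + 691 + 493 = 6 243
65+: 1 886
Youth dependency ratio = 1 151 / 6 243 × 100 = 18
Old-age dependency ratio = 1 886 / 6 243 × 100 = 30
Total dependency ratio = (1 151 + 1 886) / 6 243 × 100 = 3 037 / 6 243 × 100 = 49

Youth dependency ratio: 18
Old-age dependency ratio: 30
Total dependency ratio: 49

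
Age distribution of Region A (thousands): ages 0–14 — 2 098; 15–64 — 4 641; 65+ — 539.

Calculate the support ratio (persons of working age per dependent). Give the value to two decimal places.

Support ratio: 1.76

Support ratio = 4 641 / (2 098 + 539) = 4 641 / 2 637 = 1.76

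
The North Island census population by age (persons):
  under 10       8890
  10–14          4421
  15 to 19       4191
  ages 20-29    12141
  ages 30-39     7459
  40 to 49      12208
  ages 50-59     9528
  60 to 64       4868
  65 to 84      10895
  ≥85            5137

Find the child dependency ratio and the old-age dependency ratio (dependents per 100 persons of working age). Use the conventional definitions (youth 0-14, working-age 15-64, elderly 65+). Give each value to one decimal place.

0–14: 8890 + 4421 = 13311
15–64: 4191 + 12141 + 7459 + 12208 + 9528 + 4868 = 50395
65+: 10895 + 5137 = 16032
Youth dependency ratio = 13311 / 50395 × 100 = 26.4
Old-age dependency ratio = 16032 / 50395 × 100 = 31.8

Youth dependency ratio: 26.4
Old-age dependency ratio: 31.8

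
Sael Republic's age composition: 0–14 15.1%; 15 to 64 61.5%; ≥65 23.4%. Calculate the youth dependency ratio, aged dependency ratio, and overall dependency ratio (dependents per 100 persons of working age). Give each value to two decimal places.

Youth dependency ratio = 15.1 / 61.5 × 100 = 24.55
Old-age dependency ratio = 23.4 / 61.5 × 100 = 38.05
Total dependency ratio = (15.1 + 23.4) / 61.5 × 100 = 38.5 / 61.5 × 100 = 62.60

Youth dependency ratio: 24.55
Old-age dependency ratio: 38.05
Total dependency ratio: 62.60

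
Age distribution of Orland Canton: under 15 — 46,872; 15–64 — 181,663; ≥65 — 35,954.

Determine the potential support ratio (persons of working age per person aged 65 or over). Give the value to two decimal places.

Potential support ratio: 5.05

Potential support ratio = 181,663 / 35,954 = 5.05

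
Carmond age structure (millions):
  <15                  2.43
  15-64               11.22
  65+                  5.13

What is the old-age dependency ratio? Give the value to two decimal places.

Old-age dependency ratio = 5.13 / 11.22 × 100 = 45.72

Old-age dependency ratio: 45.72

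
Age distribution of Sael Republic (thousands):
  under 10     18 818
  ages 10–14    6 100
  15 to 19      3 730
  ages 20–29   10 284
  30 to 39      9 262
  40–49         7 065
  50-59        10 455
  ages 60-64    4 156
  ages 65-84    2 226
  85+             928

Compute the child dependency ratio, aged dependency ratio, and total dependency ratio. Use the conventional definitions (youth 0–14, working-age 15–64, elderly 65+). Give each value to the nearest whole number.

Youth dependency ratio: 55
Old-age dependency ratio: 7
Total dependency ratio: 62

0–14: 18 818 + 6 100 = 24 918
15–64: 3 730 + 10 284 + 9 262 + 7 065 + 10 455 + 4 156 = 44 952
65+: 2 226 + 928 = 3 154
Youth dependency ratio = 24 918 / 44 952 × 100 = 55
Old-age dependency ratio = 3 154 / 44 952 × 100 = 7
Total dependency ratio = (24 918 + 3 154) / 44 952 × 100 = 28 072 / 44 952 × 100 = 62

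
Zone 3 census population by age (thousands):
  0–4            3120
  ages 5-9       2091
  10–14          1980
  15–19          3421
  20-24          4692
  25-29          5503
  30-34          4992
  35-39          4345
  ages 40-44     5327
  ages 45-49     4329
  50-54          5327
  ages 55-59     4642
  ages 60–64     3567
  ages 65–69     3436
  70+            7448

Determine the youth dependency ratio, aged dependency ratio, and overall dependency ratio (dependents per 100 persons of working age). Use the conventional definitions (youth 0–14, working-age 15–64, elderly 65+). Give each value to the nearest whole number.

Youth dependency ratio: 16
Old-age dependency ratio: 24
Total dependency ratio: 39

0–14: 3120 + 2091 + 1980 = 7191
15–64: 3421 + 4692 + 5503 + 4992 + 4345 + 5327 + 4329 + 5327 + 4642 + 3567 = 46145
65+: 3436 + 7448 = 10884
Youth dependency ratio = 7191 / 46145 × 100 = 16
Old-age dependency ratio = 10884 / 46145 × 100 = 24
Total dependency ratio = (7191 + 10884) / 46145 × 100 = 18075 / 46145 × 100 = 39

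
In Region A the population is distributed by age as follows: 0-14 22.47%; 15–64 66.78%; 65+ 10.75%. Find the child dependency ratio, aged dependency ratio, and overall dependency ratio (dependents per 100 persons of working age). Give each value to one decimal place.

Youth dependency ratio = 22.47 / 66.78 × 100 = 33.6
Old-age dependency ratio = 10.75 / 66.78 × 100 = 16.1
Total dependency ratio = (22.47 + 10.75) / 66.78 × 100 = 33.22 / 66.78 × 100 = 49.7

Youth dependency ratio: 33.6
Old-age dependency ratio: 16.1
Total dependency ratio: 49.7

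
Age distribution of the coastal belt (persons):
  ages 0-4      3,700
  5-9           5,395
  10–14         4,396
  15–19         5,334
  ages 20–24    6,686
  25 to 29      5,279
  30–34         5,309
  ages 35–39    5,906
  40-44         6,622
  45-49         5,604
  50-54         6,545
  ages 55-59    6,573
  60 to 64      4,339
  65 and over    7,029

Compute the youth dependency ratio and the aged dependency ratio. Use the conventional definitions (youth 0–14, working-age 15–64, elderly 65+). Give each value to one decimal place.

Youth dependency ratio: 23.2
Old-age dependency ratio: 12.1

0–14: 3,700 + 5,395 + 4,396 = 13,491
15–64: 5,334 + 6,686 + 5,279 + 5,309 + 5,906 + 6,622 + 5,604 + 6,545 + 6,573 + 4,339 = 58,197
65+: 7,029
Youth dependency ratio = 13,491 / 58,197 × 100 = 23.2
Old-age dependency ratio = 7,029 / 58,197 × 100 = 12.1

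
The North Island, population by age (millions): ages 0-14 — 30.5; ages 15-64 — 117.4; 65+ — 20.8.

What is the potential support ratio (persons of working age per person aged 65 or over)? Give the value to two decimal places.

Potential support ratio = 117.4 / 20.8 = 5.64

Potential support ratio: 5.64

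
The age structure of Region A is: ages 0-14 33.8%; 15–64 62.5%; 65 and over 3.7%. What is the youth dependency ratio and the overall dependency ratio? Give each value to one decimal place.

Youth dependency ratio: 54.1
Total dependency ratio: 60.0

Youth dependency ratio = 33.8 / 62.5 × 100 = 54.1
Total dependency ratio = (33.8 + 3.7) / 62.5 × 100 = 37.5 / 62.5 × 100 = 60.0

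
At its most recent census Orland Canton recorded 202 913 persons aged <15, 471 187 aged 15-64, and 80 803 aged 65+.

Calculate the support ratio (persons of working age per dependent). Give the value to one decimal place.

Support ratio = 471 187 / (202 913 + 80 803) = 471 187 / 283 716 = 1.7

Support ratio: 1.7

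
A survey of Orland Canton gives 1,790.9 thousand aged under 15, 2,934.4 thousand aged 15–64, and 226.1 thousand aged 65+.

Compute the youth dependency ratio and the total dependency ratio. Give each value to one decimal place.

Youth dependency ratio = 1,790.9 / 2,934.4 × 100 = 61.0
Total dependency ratio = (1,790.9 + 226.1) / 2,934.4 × 100 = 2,017.0 / 2,934.4 × 100 = 68.7

Youth dependency ratio: 61.0
Total dependency ratio: 68.7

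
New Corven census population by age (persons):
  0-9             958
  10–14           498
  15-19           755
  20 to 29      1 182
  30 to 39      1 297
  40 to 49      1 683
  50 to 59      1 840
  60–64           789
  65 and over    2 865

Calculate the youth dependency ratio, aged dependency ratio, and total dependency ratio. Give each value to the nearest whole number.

Youth dependency ratio: 19
Old-age dependency ratio: 38
Total dependency ratio: 57

0–14: 958 + 498 = 1 456
15–64: 755 + 1 182 + 1 297 + 1 683 + 1 840 + 789 = 7 546
65+: 2 865
Youth dependency ratio = 1 456 / 7 546 × 100 = 19
Old-age dependency ratio = 2 865 / 7 546 × 100 = 38
Total dependency ratio = (1 456 + 2 865) / 7 546 × 100 = 4 321 / 7 546 × 100 = 57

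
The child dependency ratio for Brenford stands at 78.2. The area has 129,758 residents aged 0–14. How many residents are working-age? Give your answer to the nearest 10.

Working-age: 165,930

Youth dependency ratio = youth / working-age × 100
78.2 = 129,758 / W × 100
⇒ 165,930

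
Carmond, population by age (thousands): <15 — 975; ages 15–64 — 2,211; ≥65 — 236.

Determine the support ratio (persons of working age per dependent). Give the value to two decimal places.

Support ratio = 2,211 / (975 + 236) = 2,211 / 1,211 = 1.83

Support ratio: 1.83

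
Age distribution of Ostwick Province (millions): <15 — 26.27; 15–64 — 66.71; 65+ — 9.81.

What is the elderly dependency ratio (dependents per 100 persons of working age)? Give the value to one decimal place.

Old-age dependency ratio = 9.81 / 66.71 × 100 = 14.7

Old-age dependency ratio: 14.7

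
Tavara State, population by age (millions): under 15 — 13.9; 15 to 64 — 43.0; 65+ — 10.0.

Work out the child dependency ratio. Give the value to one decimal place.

Youth dependency ratio = 13.9 / 43.0 × 100 = 32.3

Youth dependency ratio: 32.3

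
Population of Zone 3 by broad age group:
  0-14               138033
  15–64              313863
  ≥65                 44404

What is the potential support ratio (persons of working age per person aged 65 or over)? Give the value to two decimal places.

Potential support ratio = 313863 / 44404 = 7.07

Potential support ratio: 7.07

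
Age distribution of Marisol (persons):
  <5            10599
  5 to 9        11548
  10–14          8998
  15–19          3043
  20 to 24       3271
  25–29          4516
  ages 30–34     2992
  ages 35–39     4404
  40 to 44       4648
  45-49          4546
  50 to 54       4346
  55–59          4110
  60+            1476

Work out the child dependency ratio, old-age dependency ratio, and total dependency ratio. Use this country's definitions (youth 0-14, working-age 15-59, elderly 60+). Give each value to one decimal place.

0–14: 10599 + 11548 + 8998 = 31145
15–59: 3043 + 3271 + 4516 + 2992 + 4404 + 4648 + 4546 + 4346 + 4110 = 35876
60+: 1476
Youth dependency ratio = 31145 / 35876 × 100 = 86.8
Old-age dependency ratio = 1476 / 35876 × 100 = 4.1
Total dependency ratio = (31145 + 1476) / 35876 × 100 = 32621 / 35876 × 100 = 90.9

Youth dependency ratio: 86.8
Old-age dependency ratio: 4.1
Total dependency ratio: 90.9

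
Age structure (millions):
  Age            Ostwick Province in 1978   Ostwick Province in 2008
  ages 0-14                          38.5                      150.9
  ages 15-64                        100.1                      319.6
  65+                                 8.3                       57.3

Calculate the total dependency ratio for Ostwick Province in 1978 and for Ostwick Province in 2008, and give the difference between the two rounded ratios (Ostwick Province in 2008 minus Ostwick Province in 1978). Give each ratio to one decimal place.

Ostwick Province in 1978: 46.8
Ostwick Province in 2008: 65.1
Difference: +18.3

Ostwick Province in 1978: (38.5 + 8.3) / 100.1 × 100 = 46.8 / 100.1 × 100 = 46.8
Ostwick Province in 2008: (150.9 + 57.3) / 319.6 × 100 = 208.2 / 319.6 × 100 = 65.1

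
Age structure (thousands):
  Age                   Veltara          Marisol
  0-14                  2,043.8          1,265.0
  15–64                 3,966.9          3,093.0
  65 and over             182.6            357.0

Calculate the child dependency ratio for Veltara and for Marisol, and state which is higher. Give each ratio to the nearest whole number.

Veltara: 2,043.8 / 3,966.9 × 100 = 52
Marisol: 1,265.0 / 3,093.0 × 100 = 41

Veltara: 52
Marisol: 41
Higher: Veltara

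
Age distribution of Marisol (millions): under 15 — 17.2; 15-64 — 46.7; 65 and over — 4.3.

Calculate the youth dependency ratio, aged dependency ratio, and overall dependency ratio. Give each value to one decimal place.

Youth dependency ratio = 17.2 / 46.7 × 100 = 36.8
Old-age dependency ratio = 4.3 / 46.7 × 100 = 9.2
Total dependency ratio = (17.2 + 4.3) / 46.7 × 100 = 21.5 / 46.7 × 100 = 46.0

Youth dependency ratio: 36.8
Old-age dependency ratio: 9.2
Total dependency ratio: 46.0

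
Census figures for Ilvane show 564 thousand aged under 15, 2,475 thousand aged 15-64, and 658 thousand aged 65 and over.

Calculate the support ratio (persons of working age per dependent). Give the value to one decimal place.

Support ratio = 2,475 / (564 + 658) = 2,475 / 1,222 = 2.0

Support ratio: 2.0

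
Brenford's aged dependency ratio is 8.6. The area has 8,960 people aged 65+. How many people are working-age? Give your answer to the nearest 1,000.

Old-age dependency ratio = elderly / working-age × 100
8.6 = 8,960 / W × 100
⇒ 104,000

Working-age: 104,000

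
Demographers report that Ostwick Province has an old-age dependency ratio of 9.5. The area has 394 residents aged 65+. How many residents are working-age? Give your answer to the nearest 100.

Working-age: 4 100

Old-age dependency ratio = elderly / working-age × 100
9.5 = 394 / W × 100
⇒ 4 100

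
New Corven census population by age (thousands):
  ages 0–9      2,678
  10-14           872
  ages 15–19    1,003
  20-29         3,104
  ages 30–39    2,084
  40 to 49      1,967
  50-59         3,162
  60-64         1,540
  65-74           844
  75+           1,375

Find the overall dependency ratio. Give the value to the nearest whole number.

Total dependency ratio: 45

0–14: 2,678 + 872 = 3,550
15–64: 1,003 + 3,104 + 2,084 + 1,967 + 3,162 + 1,540 = 12,860
65+: 844 + 1,375 = 2,219
Total dependency ratio = (3,550 + 2,219) / 12,860 × 100 = 5,769 / 12,860 × 100 = 45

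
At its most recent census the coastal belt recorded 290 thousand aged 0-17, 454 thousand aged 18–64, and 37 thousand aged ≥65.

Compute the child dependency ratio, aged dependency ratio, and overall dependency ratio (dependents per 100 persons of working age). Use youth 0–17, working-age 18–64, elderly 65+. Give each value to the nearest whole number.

Youth dependency ratio: 64
Old-age dependency ratio: 8
Total dependency ratio: 72

Youth dependency ratio = 290 / 454 × 100 = 64
Old-age dependency ratio = 37 / 454 × 100 = 8
Total dependency ratio = (290 + 37) / 454 × 100 = 327 / 454 × 100 = 72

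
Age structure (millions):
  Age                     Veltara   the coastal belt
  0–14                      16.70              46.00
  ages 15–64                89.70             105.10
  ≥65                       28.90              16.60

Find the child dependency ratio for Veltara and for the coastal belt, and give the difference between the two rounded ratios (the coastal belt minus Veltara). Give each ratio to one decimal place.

Veltara: 18.6
the coastal belt: 43.8
Difference: +25.2

Veltara: 16.70 / 89.70 × 100 = 18.6
the coastal belt: 46.00 / 105.10 × 100 = 43.8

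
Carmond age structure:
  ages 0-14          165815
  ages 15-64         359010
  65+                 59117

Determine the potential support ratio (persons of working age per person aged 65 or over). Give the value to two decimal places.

Potential support ratio = 359010 / 59117 = 6.07

Potential support ratio: 6.07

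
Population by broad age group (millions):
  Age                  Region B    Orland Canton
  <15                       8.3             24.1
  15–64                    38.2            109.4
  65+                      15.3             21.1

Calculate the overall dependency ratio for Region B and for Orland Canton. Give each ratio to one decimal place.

Region B: (8.3 + 15.3) / 38.2 × 100 = 23.6 / 38.2 × 100 = 61.8
Orland Canton: (24.1 + 21.1) / 109.4 × 100 = 45.2 / 109.4 × 100 = 41.3

Region B: 61.8
Orland Canton: 41.3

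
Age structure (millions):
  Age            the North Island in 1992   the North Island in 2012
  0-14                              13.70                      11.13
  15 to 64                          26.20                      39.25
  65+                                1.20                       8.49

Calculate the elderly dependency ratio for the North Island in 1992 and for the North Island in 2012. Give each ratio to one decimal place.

the North Island in 1992: 4.6
the North Island in 2012: 21.6

the North Island in 1992: 1.20 / 26.20 × 100 = 4.6
the North Island in 2012: 8.49 / 39.25 × 100 = 21.6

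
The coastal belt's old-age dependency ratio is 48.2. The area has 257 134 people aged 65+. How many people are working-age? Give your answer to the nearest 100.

Old-age dependency ratio = elderly / working-age × 100
48.2 = 257 134 / W × 100
⇒ 533 500

Working-age: 533 500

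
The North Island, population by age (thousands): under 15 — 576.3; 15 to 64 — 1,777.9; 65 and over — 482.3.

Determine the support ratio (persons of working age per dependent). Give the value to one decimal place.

Support ratio: 1.7

Support ratio = 1,777.9 / (576.3 + 482.3) = 1,777.9 / 1,058.6 = 1.7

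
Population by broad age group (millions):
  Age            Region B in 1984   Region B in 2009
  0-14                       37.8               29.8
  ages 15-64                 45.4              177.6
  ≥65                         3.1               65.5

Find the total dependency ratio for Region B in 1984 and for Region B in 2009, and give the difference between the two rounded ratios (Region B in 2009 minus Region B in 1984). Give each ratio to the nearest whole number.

Region B in 1984: 90
Region B in 2009: 54
Difference: -36

Region B in 1984: (37.8 + 3.1) / 45.4 × 100 = 40.9 / 45.4 × 100 = 90
Region B in 2009: (29.8 + 65.5) / 177.6 × 100 = 95.3 / 177.6 × 100 = 54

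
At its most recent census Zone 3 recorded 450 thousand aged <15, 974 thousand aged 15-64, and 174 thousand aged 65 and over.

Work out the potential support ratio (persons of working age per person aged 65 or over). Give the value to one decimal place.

Potential support ratio = 974 / 174 = 5.6

Potential support ratio: 5.6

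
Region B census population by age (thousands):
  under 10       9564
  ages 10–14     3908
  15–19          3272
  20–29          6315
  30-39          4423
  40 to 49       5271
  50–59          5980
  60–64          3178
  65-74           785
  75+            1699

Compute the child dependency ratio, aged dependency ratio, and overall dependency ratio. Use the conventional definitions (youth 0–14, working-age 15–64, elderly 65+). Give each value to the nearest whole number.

0–14: 9564 + 3908 = 13472
15–64: 3272 + 6315 + 4423 + 5271 + 5980 + 3178 = 28439
65+: 785 + 1699 = 2484
Youth dependency ratio = 13472 / 28439 × 100 = 47
Old-age dependency ratio = 2484 / 28439 × 100 = 9
Total dependency ratio = (13472 + 2484) / 28439 × 100 = 15956 / 28439 × 100 = 56

Youth dependency ratio: 47
Old-age dependency ratio: 9
Total dependency ratio: 56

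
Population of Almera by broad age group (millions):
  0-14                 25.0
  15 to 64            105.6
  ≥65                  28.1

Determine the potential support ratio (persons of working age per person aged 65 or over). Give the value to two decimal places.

Potential support ratio: 3.76

Potential support ratio = 105.6 / 28.1 = 3.76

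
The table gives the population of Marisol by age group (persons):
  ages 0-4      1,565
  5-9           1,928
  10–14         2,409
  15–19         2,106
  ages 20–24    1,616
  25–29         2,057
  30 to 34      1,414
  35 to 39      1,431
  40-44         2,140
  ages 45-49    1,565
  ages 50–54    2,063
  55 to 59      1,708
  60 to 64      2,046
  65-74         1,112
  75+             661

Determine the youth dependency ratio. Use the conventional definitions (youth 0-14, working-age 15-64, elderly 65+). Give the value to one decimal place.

Youth dependency ratio: 32.5

0–14: 1,565 + 1,928 + 2,409 = 5,902
15–64: 2,106 + 1,616 + 2,057 + 1,414 + 1,431 + 2,140 + 1,565 + 2,063 + 1,708 + 2,046 = 18,146
65+: 1,112 + 661 = 1,773
Youth dependency ratio = 5,902 / 18,146 × 100 = 32.5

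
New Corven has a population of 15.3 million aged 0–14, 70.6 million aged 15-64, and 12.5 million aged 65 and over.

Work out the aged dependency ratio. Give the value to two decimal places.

Old-age dependency ratio: 17.71

Old-age dependency ratio = 12.5 / 70.6 × 100 = 17.71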